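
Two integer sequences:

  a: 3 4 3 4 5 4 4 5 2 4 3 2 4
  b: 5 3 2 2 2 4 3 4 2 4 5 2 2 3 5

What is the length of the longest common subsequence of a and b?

8

Taking 3 (a #1, b #2); then 4 (a #2, b #6); then 3 (a #3, b #7); then 4 (a #4, b #8); then 4 (a #7, b #10); then 5 (a #8, b #11); then 2 (a #9, b #13); then 3 (a #11, b #14) gives a common subsequence of length 8. The LCS DP gives dp[13][15] = 8, so this is optimal.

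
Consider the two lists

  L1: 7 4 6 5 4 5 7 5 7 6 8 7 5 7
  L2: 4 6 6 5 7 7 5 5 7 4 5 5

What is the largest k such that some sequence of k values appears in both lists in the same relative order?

7

One common subsequence of length 7: 4 at L1[2]=L2[1], 6 at L1[3]=L2[3], 5 at L1[4]=L2[7], 5 at L1[6]=L2[8], 7 at L1[7]=L2[9], 5 at L1[8]=L2[11], 5 at L1[13]=L2[12]. Since dp[14][12] = 7, nothing longer is possible.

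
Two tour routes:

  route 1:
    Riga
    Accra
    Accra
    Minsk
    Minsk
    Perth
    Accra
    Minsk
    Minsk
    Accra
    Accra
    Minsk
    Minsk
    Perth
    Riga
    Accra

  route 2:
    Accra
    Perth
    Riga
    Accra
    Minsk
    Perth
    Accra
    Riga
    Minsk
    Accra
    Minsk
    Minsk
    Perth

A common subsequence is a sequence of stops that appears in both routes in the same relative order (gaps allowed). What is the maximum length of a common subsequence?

One common subsequence of length 10: Riga [1,3]; then Accra [3,4]; then Minsk [5,5]; then Perth [6,6]; then Accra [7,7]; then Minsk [9,9]; then Accra [11,10]; then Minsk [12,11]; then Minsk [13,12]; then Perth [14,13]. dp[16][13] = 10 confirms this is the maximum.

10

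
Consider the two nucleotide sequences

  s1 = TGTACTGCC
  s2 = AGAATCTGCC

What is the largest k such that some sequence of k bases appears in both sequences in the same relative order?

7

Let dp[i][j] be the LCS length of the first i bases of s1 and the first j bases of s2. dp[i][j] = dp[i-1][j-1]+1 when the i-th and j-th bases match, else max(dp[i-1][j], dp[i][j-1]).
    ·  A  G  A  A  T  C  T  G  C  C
 ·  0  0  0  0  0  0  0  0  0  0  0
 T  0  0  0  0  0  1  1  1  1  1  1
 G  0  0  1  1  1  1  1  1  2  2  2
 T  0  0  1  1  1  2  2  2  2  2  2
 A  0  1  1  2  2  2  2  2  2  2  2
 C  0  1  1  2  2  2  3  3  3  3  3
 T  0  1  1  2  2  3  3  4  4  4  4
 G  0  1  2  2  2  3  3  4  5  5  5
 C  0  1  2  2  2  3  4  4  5  6  6
 C  0  1  2  2  2  3  4  4  5  6  7
dp[9][10] = 7. One LCS (by backtracking along matches): GTCTGCC.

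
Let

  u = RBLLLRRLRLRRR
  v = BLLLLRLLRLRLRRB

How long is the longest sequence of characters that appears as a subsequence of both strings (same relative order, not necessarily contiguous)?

11

One common subsequence of length 11: B (u #2, v #1), then L (u #3, v #3), then L (u #4, v #4), then L (u #5, v #5), then R (u #6, v #6), then R (u #7, v #9), then L (u #8, v #10), then R (u #9, v #11), then L (u #10, v #12), then R (u #11, v #13), then R (u #12, v #14), and the DP table's final entry dp[13][15] is also 11, so no common subsequence is longer.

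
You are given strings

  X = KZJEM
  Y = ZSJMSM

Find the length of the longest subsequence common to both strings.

Let dp[i][j] be the LCS length of the first i characters of X and the first j characters of Y. dp[i][j] = dp[i-1][j-1]+1 when the i-th and j-th characters match, else max(dp[i-1][j], dp[i][j-1]).
    ·  Z  S  J  M  S  M
 ·  0  0  0  0  0  0  0
 K  0  0  0  0  0  0  0
 Z  0  1  1  1  1  1  1
 J  0  1  1  2  2  2  2
 E  0  1  1  2  2  2  2
 M  0  1  1  2  3  3  3
dp[5][6] = 3. One LCS (by backtracking along matches): ZJM.

3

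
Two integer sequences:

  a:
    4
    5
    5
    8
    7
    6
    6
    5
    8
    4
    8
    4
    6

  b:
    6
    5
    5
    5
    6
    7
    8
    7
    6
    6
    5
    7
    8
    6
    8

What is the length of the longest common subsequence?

9

Pick 5 [2,3]; then 5 [3,4]; then 8 [4,7]; then 7 [5,8]; then 6 [6,9]; then 6 [7,10]; then 5 [8,11]; then 8 [9,13]; then 8 [11,15]; all 9 values appear in both, in order. Since dp[13][15] = 9, nothing longer is possible.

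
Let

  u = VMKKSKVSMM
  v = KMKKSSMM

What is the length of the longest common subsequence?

One common subsequence of length 7: M at u[2]=v[2], then K at u[3]=v[3], then K at u[4]=v[4], then S at u[5]=v[5], then S at u[8]=v[6], then M at u[9]=v[7], then M at u[10]=v[8]. The LCS DP gives dp[10][8] = 7, so this is optimal.

7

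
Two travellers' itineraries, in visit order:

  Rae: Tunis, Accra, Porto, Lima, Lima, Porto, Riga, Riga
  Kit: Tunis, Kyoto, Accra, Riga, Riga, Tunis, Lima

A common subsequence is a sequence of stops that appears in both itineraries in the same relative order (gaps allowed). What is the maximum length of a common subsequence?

Match Tunis (Rae #1, Kit #1), Accra (Rae #2, Kit #3), Riga (Rae #7, Kit #4), Riga (Rae #8, Kit #5) — 4 stops in the same relative order in both. Since dp[8][7] = 4, nothing longer is possible.

4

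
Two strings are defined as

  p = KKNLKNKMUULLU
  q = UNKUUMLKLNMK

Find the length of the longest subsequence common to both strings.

6

Pick N at p[6]=q[2], then K at p[7]=q[3], then U at p[9]=q[4], then U at p[10]=q[5], then L at p[11]=q[7], then L at p[12]=q[9]; all 6 characters appear in both, in order. dp[13][12] = 6 confirms this is the maximum.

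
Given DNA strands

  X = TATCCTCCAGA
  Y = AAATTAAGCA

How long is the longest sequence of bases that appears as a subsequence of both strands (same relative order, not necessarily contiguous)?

6

Taking A [2,3]; then T [3,4]; then T [6,5]; then A [9,7]; then G [10,8]; then A [11,10] gives a common subsequence of length 6. dp[11][10] = 6 confirms this is the maximum.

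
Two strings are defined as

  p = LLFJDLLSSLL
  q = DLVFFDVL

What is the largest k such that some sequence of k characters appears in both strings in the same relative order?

4

Let dp[i][j] be the LCS length of the first i characters of p and the first j characters of q. dp[i][j] = dp[i-1][j-1]+1 when the i-th and j-th characters match, else max(dp[i-1][j], dp[i][j-1]).
    ·  D  L  V  F  F  D  V  L
 ·  0  0  0  0  0  0  0  0  0
 L  0  0  1  1  1  1  1  1  1
 L  0  0  1  1  1  1  1  1  2
 F  0  0  1  1  2  2  2  2  2
 J  0  0  1  1  2  2  2  2  2
 D  0  1  1  1  2  2  3  3  3
 L  0  1  2  2  2  2  3  3  4
 L  0  1  2  2  2  2  3  3  4
 S  0  1  2  2  2  2  3  3  4
 S  0  1  2  2  2  2  3  3  4
 L  0  1  2  2  2  2  3  3  4
 L  0  1  2  2  2  2  3  3  4
dp[11][8] = 4. One LCS (by backtracking along matches): LFDL.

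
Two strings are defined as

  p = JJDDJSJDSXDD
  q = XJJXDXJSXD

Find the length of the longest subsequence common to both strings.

Let dp[i][j] be the LCS length of the first i characters of p and the first j characters of q. dp[i][j] = dp[i-1][j-1]+1 when the i-th and j-th characters match, else max(dp[i-1][j], dp[i][j-1]).
    ·  X  J  J  X  D  X  J  S  X  D
 ·  0  0  0  0  0  0  0  0  0  0  0
 J  0  0  1  1  1  1  1  1  1  1  1
 J  0  0  1  2  2  2  2  2  2  2  2
 D  0  0  1  2  2  3  3  3  3  3  3
 D  0  0  1  2  2  3  3  3  3  3  4
 J  0  0  1  2  2  3  3  4  4  4  4
 S  0  0  1  2  2  3  3  4  5  5  5
 J  0  0  1  2  2  3  3  4  5  5  5
 D  0  0  1  2  2  3  3  4  5  5  6
 S  0  0  1  2  2  3  3  4  5  5  6
 X  0  1  1  2  3  3  4  4  5  6  6
 D  0  1  1  2  3  4  4  4  5  6  7
 D  0  1  1  2  3  4  4  4  5  6  7
dp[12][10] = 7. One LCS (by backtracking along matches): JJDJSXD.

7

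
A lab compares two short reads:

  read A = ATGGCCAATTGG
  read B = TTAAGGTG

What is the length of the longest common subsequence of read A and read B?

Let dp[i][j] be the LCS length of the first i bases of read A and the first j bases of read B. dp[i][j] = dp[i-1][j-1]+1 when the i-th and j-th bases match, else max(dp[i-1][j], dp[i][j-1]).
    ·  T  T  A  A  G  G  T  G
 ·  0  0  0  0  0  0  0  0  0
 A  0  0  0  1  1  1  1  1  1
 T  0  1  1  1  1  1  1  2  2
 G  0  1  1  1  1  2  2  2  3
 G  0  1  1  1  1  2  3  3  3
 C  0  1  1  1  1  2  3  3  3
 C  0  1  1  1  1  2  3  3  3
 A  0  1  1  2  2  2  3  3  3
 A  0  1  1  2  3  3  3  3  3
 T  0  1  2  2  3  3  3  4  4
 T  0  1  2  2  3  3  3  4  4
 G  0  1  2  2  3  4  4  4  5
 G  0  1  2  2  3  4  5  5  5
dp[12][8] = 5. One LCS (by backtracking along matches): AGGTG.

5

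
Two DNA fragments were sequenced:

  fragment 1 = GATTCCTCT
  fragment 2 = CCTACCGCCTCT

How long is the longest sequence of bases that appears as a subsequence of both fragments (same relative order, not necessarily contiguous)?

Let dp[i][j] be the LCS length of the first i bases of fragment 1 and the first j bases of fragment 2. dp[i][j] = dp[i-1][j-1]+1 when the i-th and j-th bases match, else max(dp[i-1][j], dp[i][j-1]).
    ·  C  C  T  A  C  C  G  C  C  T  C  T
 ·  0  0  0  0  0  0  0  0  0  0  0  0  0
 G  0  0  0  0  0  0  0  1  1  1  1  1  1
 A  0  0  0  0  1  1  1  1  1  1  1  1  1
 T  0  0  0  1  1  1  1  1  1  1  2  2  2
 T  0  0  0  1  1  1  1  1  1  1  2  2  3
 C  0  1  1  1  1  2  2  2  2  2  2  3  3
 C  0  1  2  2  2  2  3  3  3  3  3  3  3
 T  0  1  2  3  3  3  3  3  3  3  4  4  4
 C  0  1  2  3  3  4  4  4  4  4  4  5  5
 T  0  1  2  3  3  4  4  4  4  4  5  5  6
dp[9][12] = 6. One LCS (by backtracking along matches): GCCTCT.

6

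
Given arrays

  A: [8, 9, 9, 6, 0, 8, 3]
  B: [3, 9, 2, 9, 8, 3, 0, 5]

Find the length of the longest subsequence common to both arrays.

4

Let dp[i][j] be the LCS length of the first i values of A and the first j values of B. dp[i][j] = dp[i-1][j-1]+1 when the i-th and j-th values match, else max(dp[i-1][j], dp[i][j-1]).
    ·  3  9  2  9  8  3  0  5
 ·  0  0  0  0  0  0  0  0  0
 8  0  0  0  0  0  1  1  1  1
 9  0  0  1  1  1  1  1  1  1
 9  0  0  1  1  2  2  2  2  2
 6  0  0  1  1  2  2  2  2  2
 0  0  0  1  1  2  2  2  3  3
 8  0  0  1  1  2  3  3  3  3
 3  0  1  1  1  2  3  4  4  4
dp[7][8] = 4. One LCS (by backtracking along matches): 9, 9, 8, 3.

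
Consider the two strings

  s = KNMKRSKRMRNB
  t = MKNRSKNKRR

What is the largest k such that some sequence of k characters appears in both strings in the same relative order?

7

Let dp[i][j] be the LCS length of the first i characters of s and the first j characters of t. dp[i][j] = dp[i-1][j-1]+1 when the i-th and j-th characters match, else max(dp[i-1][j], dp[i][j-1]).
    ·  M  K  N  R  S  K  N  K  R  R
 ·  0  0  0  0  0  0  0  0  0  0  0
 K  0  0  1  1  1  1  1  1  1  1  1
 N  0  0  1  2  2  2  2  2  2  2  2
 M  0  1  1  2  2  2  2  2  2  2  2
 K  0  1  2  2  2  2  3  3  3  3  3
 R  0  1  2  2  3  3  3  3  3  4  4
 S  0  1  2  2  3  4  4  4  4  4  4
 K  0  1  2  2  3  4  5  5  5  5  5
 R  0  1  2  2  3  4  5  5  5  6  6
 M  0  1  2  2  3  4  5  5  5  6  6
 R  0  1  2  2  3  4  5  5  5  6  7
 N  0  1  2  3  3  4  5  6  6  6  7
 B  0  1  2  3  3  4  5  6  6  6  7
dp[12][10] = 7. One LCS (by backtracking along matches): KNRSKRR.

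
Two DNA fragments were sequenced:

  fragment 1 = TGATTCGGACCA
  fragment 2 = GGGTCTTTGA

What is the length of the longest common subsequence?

5

Let dp[i][j] be the LCS length of the first i bases of fragment 1 and the first j bases of fragment 2. dp[i][j] = dp[i-1][j-1]+1 when the i-th and j-th bases match, else max(dp[i-1][j], dp[i][j-1]).
    ·  G  G  G  T  C  T  T  T  G  A
 ·  0  0  0  0  0  0  0  0  0  0  0
 T  0  0  0  0  1  1  1  1  1  1  1
 G  0  1  1  1  1  1  1  1  1  2  2
 A  0  1  1  1  1  1  1  1  1  2  3
 T  0  1  1  1  2  2  2  2  2  2  3
 T  0  1  1  1  2  2  3  3  3  3  3
 C  0  1  1  1  2  3  3  3  3  3  3
 G  0  1  2  2  2  3  3  3  3  4  4
 G  0  1  2  3  3  3  3  3  3  4  4
 A  0  1  2  3  3  3  3  3  3  4  5
 C  0  1  2  3  3  4  4  4  4  4  5
 C  0  1  2  3  3  4  4  4  4  4  5
 A  0  1  2  3  3  4  4  4  4  4  5
dp[12][10] = 5. One LCS (by backtracking along matches): TTTGA.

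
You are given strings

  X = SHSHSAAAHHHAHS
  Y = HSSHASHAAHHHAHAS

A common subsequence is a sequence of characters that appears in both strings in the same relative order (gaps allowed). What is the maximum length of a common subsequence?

12

Pick S (X #1, Y #3), H (X #2, Y #4), S (X #3, Y #6), H (X #4, Y #7), A (X #7, Y #8), A (X #8, Y #9), H (X #9, Y #10), H (X #10, Y #11), H (X #11, Y #12), A (X #12, Y #13), H (X #13, Y #14), S (X #14, Y #16); all 12 characters appear in both, in order. Since dp[14][16] = 12, nothing longer is possible.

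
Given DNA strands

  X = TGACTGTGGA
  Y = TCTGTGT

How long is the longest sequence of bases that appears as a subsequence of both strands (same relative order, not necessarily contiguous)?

6

Let dp[i][j] be the LCS length of the first i bases of X and the first j bases of Y. dp[i][j] = dp[i-1][j-1]+1 when the i-th and j-th bases match, else max(dp[i-1][j], dp[i][j-1]).
    ·  T  C  T  G  T  G  T
 ·  0  0  0  0  0  0  0  0
 T  0  1  1  1  1  1  1  1
 G  0  1  1  1  2  2  2  2
 A  0  1  1  1  2  2  2  2
 C  0  1  2  2  2  2  2  2
 T  0  1  2  3  3  3  3  3
 G  0  1  2  3  4  4  4  4
 T  0  1  2  3  4  5  5  5
 G  0  1  2  3  4  5  6  6
 G  0  1  2  3  4  5  6  6
 A  0  1  2  3  4  5  6  6
dp[10][7] = 6. One LCS (by backtracking along matches): TCTGTG.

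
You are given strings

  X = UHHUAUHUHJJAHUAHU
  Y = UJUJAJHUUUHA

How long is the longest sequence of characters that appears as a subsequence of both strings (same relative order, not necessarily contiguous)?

7

Match U (X #1, Y #3) → H (X #3, Y #7) → U (X #4, Y #8) → U (X #6, Y #9) → U (X #8, Y #10) → H (X #13, Y #11) → A (X #15, Y #12) — 7 characters in the same relative order in both, and the DP table's final entry dp[17][12] is also 7, so no common subsequence is longer.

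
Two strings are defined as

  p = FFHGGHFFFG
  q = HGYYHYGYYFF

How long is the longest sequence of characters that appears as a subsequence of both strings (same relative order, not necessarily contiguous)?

Taking H (p #3, q #1), then G (p #4, q #2), then G (p #5, q #7), then F (p #8, q #10), then F (p #9, q #11) gives a common subsequence of length 5, and the DP table's final entry dp[10][11] is also 5, so no common subsequence is longer.

5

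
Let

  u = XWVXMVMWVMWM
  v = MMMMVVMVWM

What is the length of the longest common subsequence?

6

Taking V (u #3, v #5) → V (u #6, v #6) → M (u #7, v #7) → V (u #9, v #8) → W (u #11, v #9) → M (u #12, v #10) gives a common subsequence of length 6. dp[12][10] = 6 confirms this is the maximum.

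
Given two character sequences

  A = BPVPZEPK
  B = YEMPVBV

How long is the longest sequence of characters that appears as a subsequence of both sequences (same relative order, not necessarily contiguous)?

Let dp[i][j] be the LCS length of the first i characters of A and the first j characters of B. dp[i][j] = dp[i-1][j-1]+1 when the i-th and j-th characters match, else max(dp[i-1][j], dp[i][j-1]).
    ·  Y  E  M  P  V  B  V
 ·  0  0  0  0  0  0  0  0
 B  0  0  0  0  0  0  1  1
 P  0  0  0  0  1  1  1  1
 V  0  0  0  0  1  2  2  2
 P  0  0  0  0  1  2  2  2
 Z  0  0  0  0  1  2  2  2
 E  0  0  1  1  1  2  2  2
 P  0  0  1  1  2  2  2  2
 K  0  0  1  1  2  2  2  2
dp[8][7] = 2. One LCS (by backtracking along matches): BV.

2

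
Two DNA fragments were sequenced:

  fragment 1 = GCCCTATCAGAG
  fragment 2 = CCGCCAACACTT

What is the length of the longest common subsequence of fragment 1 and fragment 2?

Match G (fragment 1 #1, fragment 2 #3) → C (fragment 1 #2, fragment 2 #5) → C (fragment 1 #3, fragment 2 #8) → C (fragment 1 #4, fragment 2 #10) → T (fragment 1 #5, fragment 2 #11) → T (fragment 1 #7, fragment 2 #12) — 6 bases in the same relative order in both, and the DP table's final entry dp[12][12] is also 6, so no common subsequence is longer.

6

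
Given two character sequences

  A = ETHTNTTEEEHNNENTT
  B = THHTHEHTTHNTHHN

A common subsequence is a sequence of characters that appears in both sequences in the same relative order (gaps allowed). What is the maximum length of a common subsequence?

8

Match T [2,1], H [3,3], T [4,4], T [6,8], T [7,9], H [11,10], N [12,11], N [15,15] — 8 characters in the same relative order in both. The LCS DP gives dp[17][15] = 8, so this is optimal.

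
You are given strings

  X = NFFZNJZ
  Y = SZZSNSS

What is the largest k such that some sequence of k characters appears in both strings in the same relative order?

Let dp[i][j] be the LCS length of the first i characters of X and the first j characters of Y. dp[i][j] = dp[i-1][j-1]+1 when the i-th and j-th characters match, else max(dp[i-1][j], dp[i][j-1]).
    ·  S  Z  Z  S  N  S  S
 ·  0  0  0  0  0  0  0  0
 N  0  0  0  0  0  1  1  1
 F  0  0  0  0  0  1  1  1
 F  0  0  0  0  0  1  1  1
 Z  0  0  1  1  1  1  1  1
 N  0  0  1  1  1  2  2  2
 J  0  0  1  1  1  2  2  2
 Z  0  0  1  2  2  2  2  2
dp[7][7] = 2. One LCS (by backtracking along matches): ZN.

2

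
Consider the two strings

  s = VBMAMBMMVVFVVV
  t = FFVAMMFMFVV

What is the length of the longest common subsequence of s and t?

8

One common subsequence of length 8: V (s #1, t #3), then A (s #4, t #4), then M (s #5, t #5), then M (s #7, t #6), then M (s #8, t #8), then F (s #11, t #9), then V (s #13, t #10), then V (s #14, t #11). The LCS DP gives dp[14][11] = 8, so this is optimal.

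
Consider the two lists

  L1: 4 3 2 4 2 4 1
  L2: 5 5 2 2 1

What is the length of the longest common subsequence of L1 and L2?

Match 2 (L1 #3, L2 #3), 2 (L1 #5, L2 #4), 1 (L1 #7, L2 #5) — 3 values in the same relative order in both. dp[7][5] = 3 confirms this is the maximum.

3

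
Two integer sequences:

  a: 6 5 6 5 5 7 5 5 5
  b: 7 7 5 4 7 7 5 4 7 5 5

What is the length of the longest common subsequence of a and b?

Match 5 (a #2, b #3), then 5 (a #4, b #7), then 7 (a #6, b #9), then 5 (a #8, b #10), then 5 (a #9, b #11) — 5 values in the same relative order in both. dp[9][11] = 5 confirms this is the maximum.

5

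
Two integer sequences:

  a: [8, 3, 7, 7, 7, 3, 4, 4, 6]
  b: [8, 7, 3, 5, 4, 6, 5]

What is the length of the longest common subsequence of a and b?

5

Let dp[i][j] be the LCS length of the first i values of a and the first j values of b. dp[i][j] = dp[i-1][j-1]+1 when the i-th and j-th values match, else max(dp[i-1][j], dp[i][j-1]).
    ·  8  7  3  5  4  6  5
 ·  0  0  0  0  0  0  0  0
 8  0  1  1  1  1  1  1  1
 3  0  1  1  2  2  2  2  2
 7  0  1  2  2  2  2  2  2
 7  0  1  2  2  2  2  2  2
 7  0  1  2  2  2  2  2  2
 3  0  1  2  3  3  3  3  3
 4  0  1  2  3  3  4  4  4
 4  0  1  2  3  3  4  4  4
 6  0  1  2  3  3  4  5  5
dp[9][7] = 5. One LCS (by backtracking along matches): 8, 7, 3, 4, 6.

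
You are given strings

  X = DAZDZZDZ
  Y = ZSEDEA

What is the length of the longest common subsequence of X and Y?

2

Match D at X[1]=Y[4] → A at X[2]=Y[6] — 2 characters in the same relative order in both. The LCS DP gives dp[8][6] = 2, so this is optimal.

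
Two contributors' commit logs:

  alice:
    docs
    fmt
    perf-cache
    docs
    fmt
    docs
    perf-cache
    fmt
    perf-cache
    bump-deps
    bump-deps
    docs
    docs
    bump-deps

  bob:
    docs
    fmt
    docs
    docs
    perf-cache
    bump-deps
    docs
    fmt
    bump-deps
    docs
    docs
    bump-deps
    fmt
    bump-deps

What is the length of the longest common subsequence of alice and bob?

One common subsequence of length 10: docs [1,1]; then fmt [2,2]; then docs [4,3]; then docs [6,4]; then perf-cache [7,5]; then fmt [8,8]; then bump-deps [11,9]; then docs [12,10]; then docs [13,11]; then bump-deps [14,14]. The LCS DP gives dp[14][14] = 10, so this is optimal.

10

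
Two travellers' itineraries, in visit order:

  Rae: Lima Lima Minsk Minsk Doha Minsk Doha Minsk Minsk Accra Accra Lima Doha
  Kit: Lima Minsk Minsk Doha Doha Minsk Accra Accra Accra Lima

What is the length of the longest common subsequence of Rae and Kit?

Pick Lima at Rae[2]=Kit[1], Minsk at Rae[3]=Kit[2], Minsk at Rae[4]=Kit[3], Doha at Rae[5]=Kit[4], Doha at Rae[7]=Kit[5], Minsk at Rae[8]=Kit[6], Accra at Rae[10]=Kit[8], Accra at Rae[11]=Kit[9], Lima at Rae[12]=Kit[10]; all 9 stops appear in both, in order. dp[13][10] = 9 confirms this is the maximum.

9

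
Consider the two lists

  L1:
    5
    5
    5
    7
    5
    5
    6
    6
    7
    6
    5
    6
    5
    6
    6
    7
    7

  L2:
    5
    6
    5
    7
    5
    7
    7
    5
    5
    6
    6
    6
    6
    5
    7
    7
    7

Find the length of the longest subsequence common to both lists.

Pick 5 at L1[1]=L2[1], then 5 at L1[2]=L2[3], then 5 at L1[3]=L2[5], then 7 at L1[4]=L2[7], then 5 at L1[5]=L2[8], then 5 at L1[6]=L2[9], then 6 at L1[7]=L2[10], then 6 at L1[8]=L2[11], then 6 at L1[10]=L2[12], then 6 at L1[12]=L2[13], then 5 at L1[13]=L2[14], then 7 at L1[16]=L2[16], then 7 at L1[17]=L2[17]; all 13 values appear in both, in order. dp[17][17] = 13 confirms this is the maximum.

13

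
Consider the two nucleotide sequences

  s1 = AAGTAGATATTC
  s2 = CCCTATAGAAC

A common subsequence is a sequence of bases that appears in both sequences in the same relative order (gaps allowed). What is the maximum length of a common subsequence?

Pick A [2,5], T [4,6], A [5,7], G [6,8], A [7,9], A [9,10], C [12,11]; all 7 bases appear in both, in order. Since dp[12][11] = 7, nothing longer is possible.

7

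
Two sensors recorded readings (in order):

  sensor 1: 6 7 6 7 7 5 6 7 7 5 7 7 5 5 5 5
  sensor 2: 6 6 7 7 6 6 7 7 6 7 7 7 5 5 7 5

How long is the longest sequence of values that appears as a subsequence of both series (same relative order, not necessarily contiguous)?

One common subsequence of length 12: 6 (sensor 1 #1, sensor 2 #2), then 7 (sensor 1 #2, sensor 2 #4), then 6 (sensor 1 #3, sensor 2 #6), then 7 (sensor 1 #4, sensor 2 #7), then 7 (sensor 1 #5, sensor 2 #8), then 6 (sensor 1 #7, sensor 2 #9), then 7 (sensor 1 #9, sensor 2 #10), then 7 (sensor 1 #11, sensor 2 #11), then 7 (sensor 1 #12, sensor 2 #12), then 5 (sensor 1 #13, sensor 2 #13), then 5 (sensor 1 #14, sensor 2 #14), then 5 (sensor 1 #16, sensor 2 #16). The LCS DP gives dp[16][16] = 12, so this is optimal.

12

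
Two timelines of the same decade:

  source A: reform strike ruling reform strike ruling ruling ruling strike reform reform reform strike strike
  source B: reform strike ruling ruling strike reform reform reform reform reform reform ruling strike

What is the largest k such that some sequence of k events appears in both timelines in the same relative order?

9

Taking reform [4,1], then strike [5,2], then ruling [7,3], then ruling [8,4], then strike [9,5], then reform [10,9], then reform [11,10], then reform [12,11], then strike [14,13] gives a common subsequence of length 9. dp[14][13] = 9 confirms this is the maximum.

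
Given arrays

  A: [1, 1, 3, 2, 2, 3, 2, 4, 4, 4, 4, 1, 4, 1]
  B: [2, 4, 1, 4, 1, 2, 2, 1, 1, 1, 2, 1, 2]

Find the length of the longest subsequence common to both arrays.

Taking 1 (A #1, B #3) → 1 (A #2, B #5) → 2 (A #4, B #6) → 2 (A #5, B #7) → 2 (A #7, B #11) → 1 (A #12, B #12) gives a common subsequence of length 6, and the DP table's final entry dp[14][13] is also 6, so no common subsequence is longer.

6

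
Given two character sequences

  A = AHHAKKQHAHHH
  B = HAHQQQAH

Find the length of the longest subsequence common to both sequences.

5

Pick A (A #1, B #2), then H (A #2, B #3), then Q (A #7, B #6), then A (A #9, B #7), then H (A #12, B #8); all 5 characters appear in both, in order. dp[12][8] = 5 confirms this is the maximum.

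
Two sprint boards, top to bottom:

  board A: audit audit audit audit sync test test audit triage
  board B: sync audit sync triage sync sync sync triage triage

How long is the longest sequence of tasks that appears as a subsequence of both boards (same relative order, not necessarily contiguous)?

3

Match audit [1,2]; then sync [5,7]; then triage [9,9] — 3 tasks in the same relative order in both. The LCS DP gives dp[9][9] = 3, so this is optimal.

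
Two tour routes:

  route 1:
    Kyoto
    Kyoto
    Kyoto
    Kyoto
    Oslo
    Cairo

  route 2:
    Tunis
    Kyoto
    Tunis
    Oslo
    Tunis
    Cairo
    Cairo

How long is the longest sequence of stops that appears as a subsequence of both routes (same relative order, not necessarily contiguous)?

Taking Kyoto (route 1 #1, route 2 #2) → Oslo (route 1 #5, route 2 #4) → Cairo (route 1 #6, route 2 #7) gives a common subsequence of length 3. The LCS DP gives dp[6][7] = 3, so this is optimal.

3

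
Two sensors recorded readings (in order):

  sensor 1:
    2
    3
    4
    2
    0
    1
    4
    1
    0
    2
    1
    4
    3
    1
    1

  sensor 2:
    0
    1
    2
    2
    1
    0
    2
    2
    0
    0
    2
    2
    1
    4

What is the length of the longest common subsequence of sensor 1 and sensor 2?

7

One common subsequence of length 7: 2 at sensor 1[1]=sensor 2[7], then 2 at sensor 1[4]=sensor 2[8], then 0 at sensor 1[5]=sensor 2[9], then 0 at sensor 1[9]=sensor 2[10], then 2 at sensor 1[10]=sensor 2[12], then 1 at sensor 1[11]=sensor 2[13], then 4 at sensor 1[12]=sensor 2[14]. The LCS DP gives dp[15][14] = 7, so this is optimal.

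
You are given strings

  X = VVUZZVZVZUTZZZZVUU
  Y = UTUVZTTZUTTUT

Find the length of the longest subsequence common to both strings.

Taking U at X[3]=Y[3], then V at X[6]=Y[4], then Z at X[7]=Y[5], then Z at X[9]=Y[8], then U at X[10]=Y[9], then T at X[11]=Y[11], then U at X[17]=Y[12] gives a common subsequence of length 7. The LCS DP gives dp[18][13] = 7, so this is optimal.

7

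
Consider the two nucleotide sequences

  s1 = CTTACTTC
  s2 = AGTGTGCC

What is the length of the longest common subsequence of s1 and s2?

Let dp[i][j] be the LCS length of the first i bases of s1 and the first j bases of s2. dp[i][j] = dp[i-1][j-1]+1 when the i-th and j-th bases match, else max(dp[i-1][j], dp[i][j-1]).
    ·  A  G  T  G  T  G  C  C
 ·  0  0  0  0  0  0  0  0  0
 C  0  0  0  0  0  0  0  1  1
 T  0  0  0  1  1  1  1  1  1
 T  0  0  0  1  1  2  2  2  2
 A  0  1  1  1  1  2  2  2  2
 C  0  1  1  1  1  2  2  3  3
 T  0  1  1  2  2  2  2  3  3
 T  0  1  1  2  2  3  3  3  3
 C  0  1  1  2  2  3  3  4  4
dp[8][8] = 4. One LCS (by backtracking along matches): TTCC.

4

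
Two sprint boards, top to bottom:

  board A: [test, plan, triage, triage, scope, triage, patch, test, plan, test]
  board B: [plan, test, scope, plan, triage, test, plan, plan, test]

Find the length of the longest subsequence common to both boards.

6

One common subsequence of length 6: test at board A[1]=board B[2], plan at board A[2]=board B[4], triage at board A[6]=board B[5], test at board A[8]=board B[6], plan at board A[9]=board B[8], test at board A[10]=board B[9], and the DP table's final entry dp[10][9] is also 6, so no common subsequence is longer.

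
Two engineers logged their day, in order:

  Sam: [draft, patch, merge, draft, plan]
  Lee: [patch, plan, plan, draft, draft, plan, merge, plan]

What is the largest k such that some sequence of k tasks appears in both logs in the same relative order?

3

Taking draft (Sam #1, Lee #5), merge (Sam #3, Lee #7), plan (Sam #5, Lee #8) gives a common subsequence of length 3. dp[5][8] = 3 confirms this is the maximum.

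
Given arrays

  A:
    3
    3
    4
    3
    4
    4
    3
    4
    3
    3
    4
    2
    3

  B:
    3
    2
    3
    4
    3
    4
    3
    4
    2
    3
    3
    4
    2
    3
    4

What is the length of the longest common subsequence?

Pick 3 at A[1]=B[1]; then 3 at A[2]=B[3]; then 4 at A[3]=B[4]; then 3 at A[4]=B[5]; then 4 at A[6]=B[6]; then 3 at A[7]=B[7]; then 4 at A[8]=B[8]; then 3 at A[9]=B[10]; then 3 at A[10]=B[11]; then 4 at A[11]=B[12]; then 2 at A[12]=B[13]; then 3 at A[13]=B[14]; all 12 values appear in both, in order. The LCS DP gives dp[13][15] = 12, so this is optimal.

12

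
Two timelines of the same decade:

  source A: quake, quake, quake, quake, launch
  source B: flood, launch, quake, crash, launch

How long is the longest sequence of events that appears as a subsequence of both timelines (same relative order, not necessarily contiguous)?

2

Pick quake (source A #1, source B #3); then launch (source A #5, source B #5); all 2 events appear in both, in order. Since dp[5][5] = 2, nothing longer is possible.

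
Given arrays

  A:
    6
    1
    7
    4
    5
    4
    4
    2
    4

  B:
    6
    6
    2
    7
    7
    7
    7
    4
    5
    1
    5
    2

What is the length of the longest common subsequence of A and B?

5

Let dp[i][j] be the LCS length of the first i values of A and the first j values of B. dp[i][j] = dp[i-1][j-1]+1 when the i-th and j-th values match, else max(dp[i-1][j], dp[i][j-1]).
    ·  6  6  2  7  7  7  7  4  5  1  5  2
 ·  0  0  0  0  0  0  0  0  0  0  0  0  0
 6  0  1  1  1  1  1  1  1  1  1  1  1  1
 1  0  1  1  1  1  1  1  1  1  1  2  2  2
 7  0  1  1  1  2  2  2  2  2  2  2  2  2
 4  0  1  1  1  2  2  2  2  3  3  3  3  3
 5  0  1  1  1  2  2  2  2  3  4  4  4  4
 4  0  1  1  1  2  2  2  2  3  4  4  4  4
 4  0  1  1  1  2  2  2  2  3  4  4  4  4
 2  0  1  1  2  2  2  2  2  3  4  4  4  5
 4  0  1  1  2  2  2  2  2  3  4  4  4  5
dp[9][12] = 5. One LCS (by backtracking along matches): 6, 7, 4, 5, 2.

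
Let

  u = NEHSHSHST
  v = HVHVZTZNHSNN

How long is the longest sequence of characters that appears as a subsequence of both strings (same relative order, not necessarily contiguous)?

4

Let dp[i][j] be the LCS length of the first i characters of u and the first j characters of v. dp[i][j] = dp[i-1][j-1]+1 when the i-th and j-th characters match, else max(dp[i-1][j], dp[i][j-1]).
    ·  H  V  H  V  Z  T  Z  N  H  S  N  N
 ·  0  0  0  0  0  0  0  0  0  0  0  0  0
 N  0  0  0  0  0  0  0  0  1  1  1  1  1
 E  0  0  0  0  0  0  0  0  1  1  1  1  1
 H  0  1  1  1  1  1  1  1  1  2  2  2  2
 S  0  1  1  1  1  1  1  1  1  2  3  3  3
 H  0  1  1  2  2  2  2  2  2  2  3  3  3
 S  0  1  1  2  2  2  2  2  2  2  3  3  3
 H  0  1  1  2  2  2  2  2  2  3  3  3  3
 S  0  1  1  2  2  2  2  2  2  3  4  4  4
 T  0  1  1  2  2  2  3  3  3  3  4  4  4
dp[9][12] = 4. One LCS (by backtracking along matches): HHHS.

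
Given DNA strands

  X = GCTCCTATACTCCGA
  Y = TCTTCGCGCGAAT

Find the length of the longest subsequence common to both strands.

Taking T at X[3]=Y[1], then C at X[5]=Y[2], then T at X[6]=Y[3], then T at X[8]=Y[4], then C at X[10]=Y[5], then C at X[12]=Y[7], then C at X[13]=Y[9], then G at X[14]=Y[10], then A at X[15]=Y[12] gives a common subsequence of length 9. Since dp[15][13] = 9, nothing longer is possible.

9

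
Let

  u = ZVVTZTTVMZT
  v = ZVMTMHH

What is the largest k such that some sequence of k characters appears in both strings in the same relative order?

Let dp[i][j] be the LCS length of the first i characters of u and the first j characters of v. dp[i][j] = dp[i-1][j-1]+1 when the i-th and j-th characters match, else max(dp[i-1][j], dp[i][j-1]).
    ·  Z  V  M  T  M  H  H
 ·  0  0  0  0  0  0  0  0
 Z  0  1  1  1  1  1  1  1
 V  0  1  2  2  2  2  2  2
 V  0  1  2  2  2  2  2  2
 T  0  1  2  2  3  3  3  3
 Z  0  1  2  2  3  3  3  3
 T  0  1  2  2  3  3  3  3
 T  0  1  2  2  3  3  3  3
 V  0  1  2  2  3  3  3  3
 M  0  1  2  3  3  4  4  4
 Z  0  1  2  3  3  4  4  4
 T  0  1  2  3  4  4  4  4
dp[11][7] = 4. One LCS (by backtracking along matches): ZVTM.

4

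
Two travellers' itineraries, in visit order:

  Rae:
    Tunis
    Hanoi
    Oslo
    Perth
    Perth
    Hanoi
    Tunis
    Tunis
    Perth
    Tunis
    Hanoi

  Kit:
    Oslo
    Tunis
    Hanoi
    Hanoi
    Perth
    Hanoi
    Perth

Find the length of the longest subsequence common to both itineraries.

5

Pick Tunis (Rae #1, Kit #2) → Hanoi (Rae #2, Kit #4) → Perth (Rae #5, Kit #5) → Hanoi (Rae #6, Kit #6) → Perth (Rae #9, Kit #7); all 5 stops appear in both, in order. The LCS DP gives dp[11][7] = 5, so this is optimal.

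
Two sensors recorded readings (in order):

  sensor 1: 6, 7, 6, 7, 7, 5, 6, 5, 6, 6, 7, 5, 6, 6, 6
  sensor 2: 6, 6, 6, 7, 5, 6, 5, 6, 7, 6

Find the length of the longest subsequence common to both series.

Pick 6 [1,2], then 6 [3,3], then 7 [5,4], then 5 [6,5], then 6 [7,6], then 5 [8,7], then 6 [10,8], then 7 [11,9], then 6 [15,10]; all 9 values appear in both, in order. Since dp[15][10] = 9, nothing longer is possible.

9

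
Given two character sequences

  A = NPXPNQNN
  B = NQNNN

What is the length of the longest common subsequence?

Let dp[i][j] be the LCS length of the first i characters of A and the first j characters of B. dp[i][j] = dp[i-1][j-1]+1 when the i-th and j-th characters match, else max(dp[i-1][j], dp[i][j-1]).
    ·  N  Q  N  N  N
 ·  0  0  0  0  0  0
 N  0  1  1  1  1  1
 P  0  1  1  1  1  1
 X  0  1  1  1  1  1
 P  0  1  1  1  1  1
 N  0  1  1  2  2  2
 Q  0  1  2  2  2  2
 N  0  1  2  3  3  3
 N  0  1  2  3  4  4
dp[8][5] = 4. One LCS (by backtracking along matches): NNNN.

4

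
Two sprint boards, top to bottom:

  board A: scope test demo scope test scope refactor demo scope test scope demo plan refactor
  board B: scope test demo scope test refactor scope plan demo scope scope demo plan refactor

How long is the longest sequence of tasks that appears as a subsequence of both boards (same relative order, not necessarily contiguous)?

Taking scope [1,1] → test [2,2] → demo [3,3] → scope [4,4] → test [5,5] → scope [6,7] → demo [8,9] → scope [9,10] → scope [11,11] → demo [12,12] → plan [13,13] → refactor [14,14] gives a common subsequence of length 12. dp[14][14] = 12 confirms this is the maximum.

12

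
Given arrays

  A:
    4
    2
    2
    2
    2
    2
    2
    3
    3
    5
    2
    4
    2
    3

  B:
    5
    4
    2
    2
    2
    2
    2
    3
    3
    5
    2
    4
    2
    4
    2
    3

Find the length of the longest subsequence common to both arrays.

13

Match 4 (A #1, B #2) → 2 (A #3, B #3) → 2 (A #4, B #4) → 2 (A #5, B #5) → 2 (A #6, B #6) → 2 (A #7, B #7) → 3 (A #8, B #8) → 3 (A #9, B #9) → 5 (A #10, B #10) → 2 (A #11, B #13) → 4 (A #12, B #14) → 2 (A #13, B #15) → 3 (A #14, B #16) — 13 values in the same relative order in both, and the DP table's final entry dp[14][16] is also 13, so no common subsequence is longer.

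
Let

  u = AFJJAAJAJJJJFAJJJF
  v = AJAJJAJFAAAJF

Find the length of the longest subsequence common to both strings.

10

Pick A at u[1]=v[1], J at u[3]=v[2], J at u[4]=v[4], J at u[7]=v[5], A at u[8]=v[6], J at u[12]=v[7], F at u[13]=v[8], A at u[14]=v[11], J at u[17]=v[12], F at u[18]=v[13]; all 10 characters appear in both, in order. The LCS DP gives dp[18][13] = 10, so this is optimal.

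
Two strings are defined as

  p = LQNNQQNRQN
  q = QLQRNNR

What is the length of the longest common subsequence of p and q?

5

Taking L [1,2], Q [2,3], N [4,5], N [7,6], R [8,7] gives a common subsequence of length 5. dp[10][7] = 5 confirms this is the maximum.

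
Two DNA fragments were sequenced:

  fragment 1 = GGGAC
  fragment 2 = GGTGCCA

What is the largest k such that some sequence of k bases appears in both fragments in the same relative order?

Let dp[i][j] be the LCS length of the first i bases of fragment 1 and the first j bases of fragment 2. dp[i][j] = dp[i-1][j-1]+1 when the i-th and j-th bases match, else max(dp[i-1][j], dp[i][j-1]).
    ·  G  G  T  G  C  C  A
 ·  0  0  0  0  0  0  0  0
 G  0  1  1  1  1  1  1  1
 G  0  1  2  2  2  2  2  2
 G  0  1  2  2  3  3  3  3
 A  0  1  2  2  3  3  3  4
 C  0  1  2  2  3  4  4  4
dp[5][7] = 4. One LCS (by backtracking along matches): GGGA.

4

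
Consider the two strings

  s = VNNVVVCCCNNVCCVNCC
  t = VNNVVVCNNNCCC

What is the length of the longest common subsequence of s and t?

12

Match V [1,1], then N [2,2], then N [3,3], then V [4,4], then V [5,5], then V [6,6], then C [7,7], then N [10,9], then N [11,10], then C [14,11], then C [17,12], then C [18,13] — 12 characters in the same relative order in both, and the DP table's final entry dp[18][13] is also 12, so no common subsequence is longer.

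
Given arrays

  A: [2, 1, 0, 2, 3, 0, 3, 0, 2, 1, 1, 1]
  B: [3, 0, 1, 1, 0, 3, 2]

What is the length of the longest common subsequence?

4

Let dp[i][j] be the LCS length of the first i values of A and the first j values of B. dp[i][j] = dp[i-1][j-1]+1 when the i-th and j-th values match, else max(dp[i-1][j], dp[i][j-1]).
    ·  3  0  1  1  0  3  2
 ·  0  0  0  0  0  0  0  0
 2  0  0  0  0  0  0  0  1
 1  0  0  0  1  1  1  1  1
 0  0  0  1  1  1  2  2  2
 2  0  0  1  1  1  2  2  3
 3  0  1  1  1  1  2  3  3
 0  0  1  2  2  2  2  3  3
 3  0  1  2  2  2  2  3  3
 0  0  1  2  2  2  3  3  3
 2  0  1  2  2  2  3  3  4
 1  0  1  2  3  3  3  3  4
 1  0  1  2  3  4  4  4  4
 1  0  1  2  3  4  4  4  4
dp[12][7] = 4. One LCS (by backtracking along matches): 1, 0, 3, 2.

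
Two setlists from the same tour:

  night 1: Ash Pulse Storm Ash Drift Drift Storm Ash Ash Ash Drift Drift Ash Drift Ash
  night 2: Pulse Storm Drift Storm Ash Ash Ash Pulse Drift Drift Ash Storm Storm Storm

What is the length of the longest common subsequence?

10

Match Pulse at night 1[2]=night 2[1]; then Storm at night 1[3]=night 2[2]; then Drift at night 1[6]=night 2[3]; then Storm at night 1[7]=night 2[4]; then Ash at night 1[8]=night 2[5]; then Ash at night 1[9]=night 2[6]; then Ash at night 1[10]=night 2[7]; then Drift at night 1[11]=night 2[9]; then Drift at night 1[12]=night 2[10]; then Ash at night 1[13]=night 2[11] — 10 songs in the same relative order in both. The LCS DP gives dp[15][14] = 10, so this is optimal.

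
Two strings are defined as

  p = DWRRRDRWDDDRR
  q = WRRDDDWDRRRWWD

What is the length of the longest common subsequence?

9

Pick W (p #2, q #1), then R (p #4, q #2), then R (p #5, q #3), then D (p #6, q #4), then D (p #9, q #5), then D (p #10, q #6), then D (p #11, q #8), then R (p #12, q #10), then R (p #13, q #11); all 9 characters appear in both, in order. dp[13][14] = 9 confirms this is the maximum.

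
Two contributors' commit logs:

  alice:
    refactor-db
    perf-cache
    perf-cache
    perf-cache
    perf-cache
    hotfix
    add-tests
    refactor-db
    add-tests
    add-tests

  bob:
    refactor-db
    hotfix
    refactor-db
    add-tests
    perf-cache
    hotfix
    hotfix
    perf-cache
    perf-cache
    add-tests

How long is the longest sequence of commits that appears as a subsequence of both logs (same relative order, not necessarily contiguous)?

5

Match refactor-db (alice #1, bob #3), then perf-cache (alice #2, bob #5), then perf-cache (alice #4, bob #8), then perf-cache (alice #5, bob #9), then add-tests (alice #10, bob #10) — 5 commits in the same relative order in both. dp[10][10] = 5 confirms this is the maximum.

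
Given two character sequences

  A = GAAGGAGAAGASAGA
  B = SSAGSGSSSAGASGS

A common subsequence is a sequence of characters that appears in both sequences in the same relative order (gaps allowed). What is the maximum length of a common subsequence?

8

Pick A (A #3, B #3); then G (A #4, B #4); then G (A #5, B #6); then A (A #6, B #10); then G (A #7, B #11); then A (A #8, B #12); then G (A #10, B #14); then S (A #12, B #15); all 8 characters appear in both, in order. The LCS DP gives dp[15][15] = 8, so this is optimal.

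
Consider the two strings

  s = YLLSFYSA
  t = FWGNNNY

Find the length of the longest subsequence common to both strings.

Taking F at s[5]=t[1], then Y at s[6]=t[7] gives a common subsequence of length 2, and the DP table's final entry dp[8][7] is also 2, so no common subsequence is longer.

2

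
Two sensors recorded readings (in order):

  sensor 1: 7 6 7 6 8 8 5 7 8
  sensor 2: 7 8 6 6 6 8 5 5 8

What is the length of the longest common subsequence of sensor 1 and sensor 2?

6

Let dp[i][j] be the LCS length of the first i values of sensor 1 and the first j values of sensor 2. dp[i][j] = dp[i-1][j-1]+1 when the i-th and j-th values match, else max(dp[i-1][j], dp[i][j-1]).
    ·  7  8  6  6  6  8  5  5  8
 ·  0  0  0  0  0  0  0  0  0  0
 7  0  1  1  1  1  1  1  1  1  1
 6  0  1  1  2  2  2  2  2  2  2
 7  0  1  1  2  2  2  2  2  2  2
 6  0  1  1  2  3  3  3  3  3  3
 8  0  1  2  2  3  3  4  4  4  4
 8  0  1  2  2  3  3  4  4  4  5
 5  0  1  2  2  3  3  4  5  5  5
 7  0  1  2  2  3  3  4  5  5  5
 8  0  1  2  2  3  3  4  5  5  6
dp[9][9] = 6. One LCS (by backtracking along matches): 7, 6, 6, 8, 5, 8.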